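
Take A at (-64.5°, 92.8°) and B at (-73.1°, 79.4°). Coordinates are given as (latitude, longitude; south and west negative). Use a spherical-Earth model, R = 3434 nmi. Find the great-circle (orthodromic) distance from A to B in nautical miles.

589 nmi

Haversine: a = sin²(Δφ/2)+cos φ₁ cos φ₂ sin²(Δλ/2) = 0.00733;  σ = 2·atan2(√a,√(1−a))
σ = 9.820° → d = Rσ = 3434·0.17139 = 589 nmi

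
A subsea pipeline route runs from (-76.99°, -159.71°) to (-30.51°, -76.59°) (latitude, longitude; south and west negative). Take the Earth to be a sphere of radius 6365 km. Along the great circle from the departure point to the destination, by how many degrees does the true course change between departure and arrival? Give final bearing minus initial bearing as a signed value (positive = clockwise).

-75.8°

At departure: θ₁ = atan2(sin Δλ cos φ₂, cos φ₁ sin φ₂ − sin φ₁ cos φ₂ cos Δλ) = 90.92°
At arrival: θ₂ = atan2(sin Δλ cos φ₁, −cos φ₂ sin φ₁ + sin φ₂ cos φ₁ cos Δλ) = 15.15°
Δθ = θ₂ − θ₁ = -75.8°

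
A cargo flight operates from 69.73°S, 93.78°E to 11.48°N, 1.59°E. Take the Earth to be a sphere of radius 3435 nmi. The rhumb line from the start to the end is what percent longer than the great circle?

4.3%

Great circle: σ = 1.7718 rad → d_gc = Rσ = 6086.2 nmi
Rhumb: Δφ = +1.4174, Δλ = -1.6090, Δψ = +1.9234, q = Δφ/Δψ = 0.7369 → d_rh = R√(Δφ²+q²Δλ²) = 6347.6 nmi
Excess = (6347.6 − 6086.2) / 6086.2 = 261.4 / 6086.2 = 4.29% ≈ 4.3%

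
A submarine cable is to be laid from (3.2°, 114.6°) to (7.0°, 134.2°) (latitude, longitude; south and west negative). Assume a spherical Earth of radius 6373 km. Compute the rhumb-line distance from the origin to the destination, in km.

Δψ = ln[tan(π/4+φ₂/2)/tan(π/4+φ₁/2)] = +0.0666;  Δφ = +0.0663 rad,  Δλ = +0.3421 rad
q = Δφ/Δψ = 0.9959
d = R·√(Δφ² + q²Δλ²) = 6373·0.34706 = 2212 km

2212 km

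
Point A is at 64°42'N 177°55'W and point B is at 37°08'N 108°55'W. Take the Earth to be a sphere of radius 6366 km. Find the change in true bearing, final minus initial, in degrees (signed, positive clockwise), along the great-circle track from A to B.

+57.6°

Initial bearing θ₁ = atan2(sin Δλ cos φ₂, cos φ₁ sin φ₂ − sin φ₁ cos φ₂ cos Δλ) = 90.02°
Final bearing θ₂ = (initial bearing from the destination back to the start) + 180° = 147.58°
Δθ = θ₂ − θ₁ = +57.6°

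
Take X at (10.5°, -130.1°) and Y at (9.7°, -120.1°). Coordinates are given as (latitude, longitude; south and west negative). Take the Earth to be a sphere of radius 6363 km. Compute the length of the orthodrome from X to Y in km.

1097 km

cos σ = sin φ₁ sin φ₂ + cos φ₁ cos φ₂ cos Δλ
      = sin(10.50°)sin(9.70°) + cos(10.50°)cos(9.70°)cos(10.00°) = 0.9852
σ = 9.877° → d = Rσ = 6363·0.17239 = 1097 km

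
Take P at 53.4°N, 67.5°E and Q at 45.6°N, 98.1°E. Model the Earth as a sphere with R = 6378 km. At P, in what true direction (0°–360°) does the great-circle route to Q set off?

99.2°

N = sin Δλ·cos φ₂ = +0.3562;  D = cos φ₁ sin φ₂ − sin φ₁ cos φ₂ cos Δλ = -0.0575
initial course = atan2(N, D) = 99.17°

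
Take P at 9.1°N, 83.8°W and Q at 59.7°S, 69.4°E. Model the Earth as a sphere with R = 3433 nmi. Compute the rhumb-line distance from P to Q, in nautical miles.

Rhumb course C = atan2(Δλ, Δψ) with Δψ = ln[tan(π/4+φ₂/2)/tan(π/4+φ₁/2)] = -1.4660, Δλ = +2.6738 → C = 118.74°
d = R·|Δφ| / |cos C| = 3433·1.20079 / 0.48076 = 8574 nmi

8574 nmi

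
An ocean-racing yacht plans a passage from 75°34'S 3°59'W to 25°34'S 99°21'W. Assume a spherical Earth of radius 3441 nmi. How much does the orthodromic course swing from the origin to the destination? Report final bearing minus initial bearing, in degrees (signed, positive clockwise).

At departure: θ₁ = atan2(sin Δλ cos φ₂, cos φ₁ sin φ₂ − sin φ₁ cos φ₂ cos Δλ) = 258.10°
At arrival: θ₂ = atan2(sin Δλ cos φ₁, −cos φ₂ sin φ₁ + sin φ₂ cos φ₁ cos Δλ) = 344.31°
Δθ = θ₂ − θ₁ = +86.2°

+86.2°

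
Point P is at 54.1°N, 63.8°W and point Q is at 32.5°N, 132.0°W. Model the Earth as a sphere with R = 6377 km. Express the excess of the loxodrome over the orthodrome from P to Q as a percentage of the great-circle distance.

Great circle: σ = 0.9035 rad → d_gc = Rσ = 5761.4 km
Rhumb: Δφ = -0.3770, Δλ = -1.1903, Δψ = -0.5268, q = Δφ/Δψ = 0.7156 → d_rh = R√(Δφ²+q²Δλ²) = 5940.3 km
Excess = (5940.3 − 5761.4) / 5761.4 = 178.9 / 5761.4 = 3.11% ≈ 3.1%

3.1%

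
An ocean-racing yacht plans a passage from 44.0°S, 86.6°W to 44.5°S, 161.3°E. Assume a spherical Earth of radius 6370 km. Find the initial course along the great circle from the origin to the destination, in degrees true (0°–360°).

223.7°

θ = atan2( sin Δλ·cos φ₂ ,  cos φ₁ sin φ₂ − sin φ₁ cos φ₂ cos Δλ )
  = atan2(-0.6608, -0.6906) = 223.74°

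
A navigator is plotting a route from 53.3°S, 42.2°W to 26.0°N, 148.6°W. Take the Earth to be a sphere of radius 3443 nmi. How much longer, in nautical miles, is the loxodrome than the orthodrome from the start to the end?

Great circle: cos σ = sin φ₁ sin φ₂ + cos φ₁ cos φ₂ cos Δλ,  σ = 2.0980 rad → d_gc = 7223.5 nmi
Rhumb line: Δψ = +1.5738, q = Δφ/Δψ = 0.8794, d_rh = R√(Δφ²+q²Δλ²) = 7370.6 nmi
Excess = 7370.6 − 7223.5 = 147.1 ≈ 147 nmi

147 nmi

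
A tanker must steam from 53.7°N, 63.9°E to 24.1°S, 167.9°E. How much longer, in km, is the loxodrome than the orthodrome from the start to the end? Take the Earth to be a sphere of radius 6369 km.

Great circle: cos σ = sin φ₁ sin φ₂ + cos φ₁ cos φ₂ cos Δλ,  σ = 2.0486 rad → d_gc = 13047.5 km
Rhumb line: Δψ = -1.5489, q = Δφ/Δψ = 0.8767, d_rh = R√(Δφ²+q²Δλ²) = 13323.1 km
Excess = 13323.1 − 13047.5 = 275.6 ≈ 276 km

276 km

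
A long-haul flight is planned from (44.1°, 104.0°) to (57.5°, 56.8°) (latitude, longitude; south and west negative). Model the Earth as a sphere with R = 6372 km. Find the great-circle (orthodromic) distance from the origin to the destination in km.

Haversine: a = sin²(Δφ/2)+cos φ₁ cos φ₂ sin²(Δλ/2) = 0.07546;  σ = 2·atan2(√a,√(1−a))
σ = 31.887° → d = Rσ = 6372·0.55654 = 3546 km

3546 km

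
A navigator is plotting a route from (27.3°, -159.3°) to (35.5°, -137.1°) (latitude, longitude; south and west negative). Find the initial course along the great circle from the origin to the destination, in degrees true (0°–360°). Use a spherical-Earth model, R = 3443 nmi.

N = sin Δλ·cos φ₂ = +0.3076;  D = cos φ₁ sin φ₂ − sin φ₁ cos φ₂ cos Δλ = +0.1703
initial course = atan2(N, D) = 61.03°

61.0°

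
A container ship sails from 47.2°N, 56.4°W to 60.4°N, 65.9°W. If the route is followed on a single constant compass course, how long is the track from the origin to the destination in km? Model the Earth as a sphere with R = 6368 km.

1592 km

Δψ = ln[tan(π/4+φ₂/2)/tan(π/4+φ₁/2)] = +0.3942;  Δφ = +0.2304 rad,  Δλ = -0.1658 rad
q = Δφ/Δψ = 0.5844
d = R·√(Δφ² + q²Δλ²) = 6368·0.24993 = 1592 km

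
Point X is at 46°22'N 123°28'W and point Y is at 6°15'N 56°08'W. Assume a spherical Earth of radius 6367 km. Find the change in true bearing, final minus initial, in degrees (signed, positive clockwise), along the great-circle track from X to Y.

At departure: θ₁ = atan2(sin Δλ cos φ₂, cos φ₁ sin φ₂ − sin φ₁ cos φ₂ cos Δλ) = 102.43°
At arrival: θ₂ = atan2(sin Δλ cos φ₁, −cos φ₂ sin φ₁ + sin φ₂ cos φ₁ cos Δλ) = 137.32°
Δθ = θ₂ − θ₁ = +34.9°

+34.9°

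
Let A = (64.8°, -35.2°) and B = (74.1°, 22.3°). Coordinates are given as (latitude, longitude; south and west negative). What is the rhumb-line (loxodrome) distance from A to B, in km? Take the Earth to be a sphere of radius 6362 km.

2433 km

Rhumb course C = atan2(Δλ, Δψ) with Δψ = ln[tan(π/4+φ₂/2)/tan(π/4+φ₁/2)] = +0.4704, Δλ = +1.0036 → C = 64.89°
d = R·|Δφ| / |cos C| = 6362·0.16232 / 0.42441 = 2433 km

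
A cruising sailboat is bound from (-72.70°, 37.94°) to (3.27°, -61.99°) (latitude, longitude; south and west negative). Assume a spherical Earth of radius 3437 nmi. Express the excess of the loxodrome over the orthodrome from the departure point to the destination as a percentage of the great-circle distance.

Great circle: σ = 1.6767 rad → d_gc = Rσ = 5762.7 nmi
Rhumb: Δφ = +1.3259, Δλ = -1.7441, Δψ = +1.9401, q = Δφ/Δψ = 0.6834 → d_rh = R√(Δφ²+q²Δλ²) = 6127.9 nmi
Excess = (6127.9 − 5762.7) / 5762.7 = 365.2 / 5762.7 = 6.34% ≈ 6.3%

6.3%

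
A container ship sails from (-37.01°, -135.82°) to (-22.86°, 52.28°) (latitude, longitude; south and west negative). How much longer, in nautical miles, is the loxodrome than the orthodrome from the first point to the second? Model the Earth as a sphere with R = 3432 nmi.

1759 nmi

Great circle: cos σ = sin φ₁ sin φ₂ + cos φ₁ cos φ₂ cos Δλ,  σ = 2.0882 rad → d_gc = 7166.7 nmi
Rhumb line: Δψ = +0.2862, q = Δφ/Δψ = 0.8629, d_rh = R√(Δφ²+q²Δλ²) = 8925.6 nmi
Excess = 8925.6 − 7166.7 = 1758.9 ≈ 1759 nmi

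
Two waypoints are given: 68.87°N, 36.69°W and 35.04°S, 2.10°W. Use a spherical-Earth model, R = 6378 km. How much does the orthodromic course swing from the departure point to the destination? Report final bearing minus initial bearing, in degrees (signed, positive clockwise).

At departure: θ₁ = atan2(sin Δλ cos φ₂, cos φ₁ sin φ₂ − sin φ₁ cos φ₂ cos Δλ) = 150.92°
At arrival: θ₂ = atan2(sin Δλ cos φ₁, −cos φ₂ sin φ₁ + sin φ₂ cos φ₁ cos Δλ) = 167.64°
Δθ = θ₂ − θ₁ = +16.7°

+16.7°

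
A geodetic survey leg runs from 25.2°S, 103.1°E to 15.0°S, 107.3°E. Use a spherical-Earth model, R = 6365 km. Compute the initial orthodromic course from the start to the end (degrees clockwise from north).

21.9°

N = sin Δλ·cos φ₂ = +0.0707;  D = cos φ₁ sin φ₂ − sin φ₁ cos φ₂ cos Δλ = +0.1760
initial course = atan2(N, D) = 21.90°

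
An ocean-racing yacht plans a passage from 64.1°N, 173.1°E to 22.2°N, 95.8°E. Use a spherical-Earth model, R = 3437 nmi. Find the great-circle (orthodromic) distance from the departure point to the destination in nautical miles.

3876 nmi

Haversine: a = sin²(Δφ/2)+cos φ₁ cos φ₂ sin²(Δλ/2) = 0.28560;  σ = 2·atan2(√a,√(1−a))
σ = 64.609° → d = Rσ = 3437·1.12763 = 3876 nmi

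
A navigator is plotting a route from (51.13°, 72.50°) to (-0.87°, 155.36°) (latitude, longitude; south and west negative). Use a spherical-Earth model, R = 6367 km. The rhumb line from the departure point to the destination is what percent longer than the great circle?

2.2%

Great circle: σ = 1.5046 rad → d_gc = Rσ = 9579.6 km
Rhumb: Δφ = -0.9076, Δλ = +1.4462, Δψ = -1.0569, q = Δφ/Δψ = 0.8587 → d_rh = R√(Δφ²+q²Δλ²) = 9793.2 km
Excess = (9793.2 − 9579.6) / 9579.6 = 213.6 / 9579.6 = 2.23% ≈ 2.2%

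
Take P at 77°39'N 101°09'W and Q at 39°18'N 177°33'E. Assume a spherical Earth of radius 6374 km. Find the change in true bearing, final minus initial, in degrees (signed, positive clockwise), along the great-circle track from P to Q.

-75.5°

Initial bearing θ₁ = atan2(sin Δλ cos φ₂, cos φ₁ sin φ₂ − sin φ₁ cos φ₂ cos Δλ) = 271.58°
Final bearing θ₂ = (initial bearing from the destination back to the start) + 180° = 196.04°
Δθ = θ₂ − θ₁ = -75.5°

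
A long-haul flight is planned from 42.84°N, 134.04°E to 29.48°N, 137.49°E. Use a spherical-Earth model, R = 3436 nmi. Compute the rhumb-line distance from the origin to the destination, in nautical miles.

Rhumb course C = atan2(Δλ, Δψ) with Δψ = ln[tan(π/4+φ₂/2)/tan(π/4+φ₁/2)] = -0.2902, Δλ = +0.0602 → C = 168.28°
d = R·|Δφ| / |cos C| = 3436·0.23318 / 0.97914 = 818 nmi

818 nmi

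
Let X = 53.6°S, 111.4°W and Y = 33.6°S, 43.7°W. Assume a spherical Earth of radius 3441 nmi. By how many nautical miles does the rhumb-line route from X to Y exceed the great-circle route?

Great circle: cos σ = sin φ₁ sin φ₂ + cos φ₁ cos φ₂ cos Δλ,  σ = 0.8854 rad → d_gc = 3046.7 nmi
Rhumb line: Δψ = +0.4891, q = Δφ/Δψ = 0.7137, d_rh = R√(Δφ²+q²Δλ²) = 3140.5 nmi
Excess = 3140.5 − 3046.7 = 93.8 ≈ 94 nmi

94 nmi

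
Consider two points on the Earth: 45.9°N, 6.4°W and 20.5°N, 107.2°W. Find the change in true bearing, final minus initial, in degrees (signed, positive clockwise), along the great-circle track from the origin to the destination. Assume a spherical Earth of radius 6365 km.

Initial bearing θ₁ = atan2(sin Δλ cos φ₂, cos φ₁ sin φ₂ − sin φ₁ cos φ₂ cos Δλ) = 291.89°
Final bearing θ₂ = (initial bearing from the destination back to the start) + 180° = 223.58°
Δθ = θ₂ − θ₁ = -68.3°

-68.3°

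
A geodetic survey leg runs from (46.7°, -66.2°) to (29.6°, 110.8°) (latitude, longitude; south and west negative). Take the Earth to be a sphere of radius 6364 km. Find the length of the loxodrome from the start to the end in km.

15449 km

Δψ = ln[tan(π/4+φ₂/2)/tan(π/4+φ₁/2)] = -0.3827;  Δφ = -0.2985 rad,  Δλ = +3.0892 rad
q = Δφ/Δψ = 0.7798
d = R·√(Δφ² + q²Δλ²) = 6364·2.42748 = 15449 km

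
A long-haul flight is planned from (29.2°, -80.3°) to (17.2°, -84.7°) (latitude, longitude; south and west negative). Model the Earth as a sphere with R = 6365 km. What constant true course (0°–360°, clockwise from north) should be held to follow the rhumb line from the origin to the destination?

198.6°

Δψ = ln[tan(π/4+φ₂/2)/tan(π/4+φ₁/2)] = -0.2284
Δλ = -0.0768 rad (taken the short way round)
course = atan2(Δλ, Δψ) = 198.58°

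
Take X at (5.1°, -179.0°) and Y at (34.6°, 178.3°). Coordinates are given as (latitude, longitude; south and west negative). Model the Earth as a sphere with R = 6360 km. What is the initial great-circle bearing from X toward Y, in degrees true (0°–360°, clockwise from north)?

355.5°

θ = atan2( sin Δλ·cos φ₂ ,  cos φ₁ sin φ₂ − sin φ₁ cos φ₂ cos Δλ )
  = atan2(-0.0388, +0.4925) = 355.50°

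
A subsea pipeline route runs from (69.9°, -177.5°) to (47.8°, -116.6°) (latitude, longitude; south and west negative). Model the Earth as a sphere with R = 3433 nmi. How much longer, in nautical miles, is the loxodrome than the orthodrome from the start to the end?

Great circle: cos σ = sin φ₁ sin φ₂ + cos φ₁ cos φ₂ cos Δλ,  σ = 0.6301 rad → d_gc = 2163.2 nmi
Rhumb line: Δψ = -0.7781, q = Δφ/Δψ = 0.4957, d_rh = R√(Δφ²+q²Δλ²) = 2241.8 nmi
Excess = 2241.8 − 2163.2 = 78.6 ≈ 79 nmi

79 nmi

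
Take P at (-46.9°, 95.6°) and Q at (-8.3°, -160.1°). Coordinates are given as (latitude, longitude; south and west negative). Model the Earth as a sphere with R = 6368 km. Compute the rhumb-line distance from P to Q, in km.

Δψ = ln[tan(π/4+φ₂/2)/tan(π/4+φ₁/2)] = +0.7837;  Δφ = +0.6737 rad,  Δλ = +1.8204 rad
q = Δφ/Δψ = 0.8596
d = R·√(Δφ² + q²Δλ²) = 6368·1.70372 = 10849 km

10849 km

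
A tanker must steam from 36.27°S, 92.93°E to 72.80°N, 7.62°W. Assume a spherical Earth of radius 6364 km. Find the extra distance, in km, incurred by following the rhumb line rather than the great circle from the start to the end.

510 km

Great circle: cos σ = sin φ₁ sin φ₂ + cos φ₁ cos φ₂ cos Δλ,  σ = 2.2253 rad → d_gc = 14161.97 km
Rhumb line: Δψ = +2.5690, q = Δφ/Δψ = 0.7410, d_rh = R√(Δφ²+q²Δλ²) = 14671.50 km
Excess = 14671.50 − 14161.97 = 509.53 ≈ 510 km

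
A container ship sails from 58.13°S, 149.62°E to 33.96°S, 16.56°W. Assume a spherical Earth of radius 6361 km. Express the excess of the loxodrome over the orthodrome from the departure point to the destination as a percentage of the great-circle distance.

Great circle: σ = 1.5216 rad → d_gc = Rσ = 9679.1 km
Rhumb: Δφ = +0.4218, Δλ = -2.9004, Δψ = +0.6226, q = Δφ/Δψ = 0.6775 → d_rh = R√(Δφ²+q²Δλ²) = 12784.6 km
Excess = (12784.6 − 9679.1) / 9679.1 = 3105.5 / 9679.1 = 32.08% ≈ 32.1%

32.1%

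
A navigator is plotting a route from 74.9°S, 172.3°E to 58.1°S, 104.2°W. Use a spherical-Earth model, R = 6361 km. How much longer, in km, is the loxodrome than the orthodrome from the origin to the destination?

295 km

Great circle: cos σ = sin φ₁ sin φ₂ + cos φ₁ cos φ₂ cos Δλ,  σ = 0.5822 rad → d_gc = 3703.52 km
Rhumb line: Δψ = +0.7684, q = Δφ/Δψ = 0.3816, d_rh = R√(Δφ²+q²Δλ²) = 3998.99 km
Excess = 3998.99 − 3703.52 = 295.47 ≈ 295 km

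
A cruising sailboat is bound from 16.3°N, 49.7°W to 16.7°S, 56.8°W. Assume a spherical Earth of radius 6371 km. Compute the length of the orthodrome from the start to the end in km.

3751 km

cos σ = sin φ₁ sin φ₂ + cos φ₁ cos φ₂ cos Δλ
      = sin(16.30°)sin(-16.70°) + cos(16.30°)cos(-16.70°)cos(-7.10°) = 0.8316
σ = 33.734° → d = Rσ = 6371·0.58878 = 3751 km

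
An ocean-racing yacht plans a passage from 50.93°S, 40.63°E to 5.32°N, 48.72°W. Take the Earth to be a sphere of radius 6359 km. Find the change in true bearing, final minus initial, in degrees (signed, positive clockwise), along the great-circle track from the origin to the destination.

At departure: θ₁ = atan2(sin Δλ cos φ₂, cos φ₁ sin φ₂ − sin φ₁ cos φ₂ cos Δλ) = 273.86°
At arrival: θ₂ = atan2(sin Δλ cos φ₁, −cos φ₂ sin φ₁ + sin φ₂ cos φ₁ cos Δλ) = 320.83°
Δθ = θ₂ − θ₁ = +47.0°

+47.0°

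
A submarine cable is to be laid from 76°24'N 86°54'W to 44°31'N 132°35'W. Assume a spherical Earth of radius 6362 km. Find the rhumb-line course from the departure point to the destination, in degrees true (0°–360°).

Meridional parts: M(φ₁)=+2.1266, M(φ₂)=+0.8695 → ΔM = -1.2571;  Δλ = -0.7973 rad
tan C = Δλ / ΔM = +0.6343 → C = 212.39°

212.4°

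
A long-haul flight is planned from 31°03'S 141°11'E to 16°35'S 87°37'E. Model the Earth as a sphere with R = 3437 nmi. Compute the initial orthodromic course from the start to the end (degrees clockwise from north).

N = sin Δλ·cos φ₂ = -0.7711;  D = cos φ₁ sin φ₂ − sin φ₁ cos φ₂ cos Δλ = +0.0491
initial course = atan2(N, D) = 273.64°

273.6°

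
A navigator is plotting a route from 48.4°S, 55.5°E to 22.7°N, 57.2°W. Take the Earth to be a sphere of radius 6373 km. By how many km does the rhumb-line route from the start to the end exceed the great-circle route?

271 km

Great circle: cos σ = sin φ₁ sin φ₂ + cos φ₁ cos φ₂ cos Δλ,  σ = 2.1234 rad → d_gc = 13532.7 km
Rhumb line: Δψ = +1.3749, q = Δφ/Δψ = 0.9025, d_rh = R√(Δφ²+q²Δλ²) = 13803.9 km
Excess = 13803.9 − 13532.7 = 271.2 ≈ 271 km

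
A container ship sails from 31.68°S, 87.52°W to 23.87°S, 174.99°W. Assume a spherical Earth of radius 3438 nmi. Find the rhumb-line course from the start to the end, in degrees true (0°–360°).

275.8°

Meridional parts: M(φ₁)=-0.5835, M(φ₂)=-0.4292 → ΔM = +0.1542;  Δλ = -1.5266 rad
tan C = Δλ / ΔM = -9.8974 → C = 275.77°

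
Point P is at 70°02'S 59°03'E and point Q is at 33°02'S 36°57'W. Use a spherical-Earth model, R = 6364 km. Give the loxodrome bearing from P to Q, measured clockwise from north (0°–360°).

Meridional parts: M(φ₁)=-1.7371, M(φ₂)=-0.6114 → ΔM = +1.1257;  Δλ = -1.6755 rad
tan C = Δλ / ΔM = -1.4884 → C = 303.90°

303.9°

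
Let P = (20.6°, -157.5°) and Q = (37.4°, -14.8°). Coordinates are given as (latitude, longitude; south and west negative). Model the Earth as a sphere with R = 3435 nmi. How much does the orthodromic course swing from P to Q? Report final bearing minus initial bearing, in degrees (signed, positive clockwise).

+110.9°

Initial bearing θ₁ = atan2(sin Δλ cos φ₂, cos φ₁ sin φ₂ − sin φ₁ cos φ₂ cos Δλ) = 31.33°
Final bearing θ₂ = (initial bearing from the destination back to the start) + 180° = 142.22°
Δθ = θ₂ − θ₁ = +110.9°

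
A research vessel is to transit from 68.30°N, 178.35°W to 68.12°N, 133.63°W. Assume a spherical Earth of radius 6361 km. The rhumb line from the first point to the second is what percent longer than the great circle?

2.2%

Great circle: σ = 0.2834 rad → d_gc = Rσ = 1802.7 km
Rhumb: Δφ = -0.0031, Δλ = +0.7805, Δψ = -0.0085, q = Δφ/Δψ = 0.3712 → d_rh = R√(Δφ²+q²Δλ²) = 1843.1 km
Excess = (1843.1 − 1802.7) / 1802.7 = 40.4 / 1802.7 = 2.24% ≈ 2.2%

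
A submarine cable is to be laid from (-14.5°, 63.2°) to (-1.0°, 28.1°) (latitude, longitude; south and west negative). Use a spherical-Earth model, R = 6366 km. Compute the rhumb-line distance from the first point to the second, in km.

Δψ = ln[tan(π/4+φ₂/2)/tan(π/4+φ₁/2)] = +0.2384;  Δφ = +0.2356 rad,  Δλ = -0.6126 rad
q = Δφ/Δψ = 0.9885
d = R·√(Δφ² + q²Δλ²) = 6366·0.64978 = 4137 km

4137 km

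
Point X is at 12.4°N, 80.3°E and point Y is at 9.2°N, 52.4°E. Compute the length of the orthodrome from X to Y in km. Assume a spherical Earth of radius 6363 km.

3063 km

Haversine: a = sin²(Δφ/2)+cos φ₁ cos φ₂ sin²(Δλ/2) = 0.05681;  σ = 2·atan2(√a,√(1−a))
σ = 27.578° → d = Rσ = 6363·0.48133 = 3063 km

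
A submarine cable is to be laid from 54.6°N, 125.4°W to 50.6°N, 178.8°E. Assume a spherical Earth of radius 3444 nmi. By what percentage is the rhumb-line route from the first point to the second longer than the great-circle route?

2.6%

Great circle: σ = 0.5798 rad → d_gc = Rσ = 1997.0 nmi
Rhumb: Δφ = -0.0698, Δλ = -0.9739, Δψ = -0.1150, q = Δφ/Δψ = 0.6068 → d_rh = R√(Δφ²+q²Δλ²) = 2049.5 nmi
Excess = (2049.5 − 1997.0) / 1997.0 = 52.5 / 1997.0 = 2.63% ≈ 2.6%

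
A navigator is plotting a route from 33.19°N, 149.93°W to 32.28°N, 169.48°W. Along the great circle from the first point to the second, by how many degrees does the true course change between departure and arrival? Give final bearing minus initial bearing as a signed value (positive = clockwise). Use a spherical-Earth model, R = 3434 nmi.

At departure: θ₁ = atan2(sin Δλ cos φ₂, cos φ₁ sin φ₂ − sin φ₁ cos φ₂ cos Δλ) = 272.19°
At arrival: θ₂ = atan2(sin Δλ cos φ₁, −cos φ₂ sin φ₁ + sin φ₂ cos φ₁ cos Δλ) = 261.54°
Δθ = θ₂ − θ₁ = -10.6°

-10.6°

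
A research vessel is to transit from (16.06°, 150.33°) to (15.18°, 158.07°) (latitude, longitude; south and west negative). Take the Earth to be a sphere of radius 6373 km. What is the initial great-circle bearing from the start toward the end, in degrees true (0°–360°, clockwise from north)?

N = sin Δλ·cos φ₂ = +0.1300;  D = cos φ₁ sin φ₂ − sin φ₁ cos φ₂ cos Δλ = -0.0129
initial course = atan2(N, D) = 95.68°

95.7°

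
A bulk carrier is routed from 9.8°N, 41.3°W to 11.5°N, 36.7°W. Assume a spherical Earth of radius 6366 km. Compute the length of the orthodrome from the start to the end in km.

Haversine: a = sin²(Δφ/2)+cos φ₁ cos φ₂ sin²(Δλ/2) = 0.00178;  σ = 2·atan2(√a,√(1−a))
σ = 4.830° → d = Rσ = 6366·0.08429 = 537 km

537 km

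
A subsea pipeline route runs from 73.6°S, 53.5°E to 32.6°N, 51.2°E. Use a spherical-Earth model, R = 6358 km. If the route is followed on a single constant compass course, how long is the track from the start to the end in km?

11786 km

Rhumb course C = atan2(Δλ, Δψ) with Δψ = ln[tan(π/4+φ₂/2)/tan(π/4+φ₁/2)] = +2.5397, Δλ = -0.0401 → C = 359.09°
d = R·|Δφ| / |cos C| = 6358·1.85354 / 0.99988 = 11786 km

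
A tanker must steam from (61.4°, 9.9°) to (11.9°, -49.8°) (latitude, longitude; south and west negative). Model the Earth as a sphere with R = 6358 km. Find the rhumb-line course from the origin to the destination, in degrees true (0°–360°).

Meridional parts: M(φ₁)=+1.3669, M(φ₂)=+0.2092 → ΔM = -1.1577;  Δλ = -1.0420 rad
tan C = Δλ / ΔM = +0.9000 → C = 221.99°

222.0°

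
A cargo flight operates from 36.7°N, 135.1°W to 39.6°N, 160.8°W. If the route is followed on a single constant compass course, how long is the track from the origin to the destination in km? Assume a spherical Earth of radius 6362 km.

Rhumb course C = atan2(Δλ, Δψ) with Δψ = ln[tan(π/4+φ₂/2)/tan(π/4+φ₁/2)] = +0.0644, Δλ = -0.4485 → C = 278.17°
d = R·|Δφ| / |cos C| = 6362·0.05061 / 0.14207 = 2267 km

2267 km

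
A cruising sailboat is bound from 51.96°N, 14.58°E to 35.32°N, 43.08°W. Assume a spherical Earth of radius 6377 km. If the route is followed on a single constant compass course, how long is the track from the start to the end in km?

Δψ = ln[tan(π/4+φ₂/2)/tan(π/4+φ₁/2)] = -0.4054;  Δφ = -0.2904 rad,  Δλ = -1.0064 rad
q = Δφ/Δψ = 0.7165
d = R·√(Δφ² + q²Δλ²) = 6377·0.77730 = 4957 km

4957 km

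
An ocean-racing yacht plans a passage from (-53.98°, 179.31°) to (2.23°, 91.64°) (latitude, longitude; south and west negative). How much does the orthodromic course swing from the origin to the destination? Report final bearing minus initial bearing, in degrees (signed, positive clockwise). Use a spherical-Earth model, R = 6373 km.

Initial bearing θ₁ = atan2(sin Δλ cos φ₂, cos φ₁ sin φ₂ − sin φ₁ cos φ₂ cos Δλ) = 273.20°
Final bearing θ₂ = (initial bearing from the destination back to the start) + 180° = 324.01°
Δθ = θ₂ − θ₁ = +50.8°

+50.8°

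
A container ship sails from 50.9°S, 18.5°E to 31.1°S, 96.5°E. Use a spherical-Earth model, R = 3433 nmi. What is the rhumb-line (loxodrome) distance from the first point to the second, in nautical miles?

3679 nmi

Δψ = ln[tan(π/4+φ₂/2)/tan(π/4+φ₁/2)] = +0.4638;  Δφ = +0.3456 rad,  Δλ = +1.3614 rad
q = Δφ/Δψ = 0.7452
d = R·√(Δφ² + q²Δλ²) = 3433·1.07169 = 3679 nmi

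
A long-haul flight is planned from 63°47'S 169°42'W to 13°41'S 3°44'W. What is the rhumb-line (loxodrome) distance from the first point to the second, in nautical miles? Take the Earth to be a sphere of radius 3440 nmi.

Rhumb course C = atan2(Δλ, Δψ) with Δψ = ln[tan(π/4+φ₂/2)/tan(π/4+φ₁/2)] = +1.2162, Δλ = +2.8967 → C = 67.22°
d = R·|Δφ| / |cos C| = 3440·0.87441 / 0.38712 = 7770 nmi

7770 nmi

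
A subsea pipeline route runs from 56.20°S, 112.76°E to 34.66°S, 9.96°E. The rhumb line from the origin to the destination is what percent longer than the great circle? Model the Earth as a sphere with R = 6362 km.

Great circle: σ = 1.1905 rad → d_gc = Rσ = 7573.9 km
Rhumb: Δφ = +0.3759, Δλ = -1.7942, Δψ = +0.5457, q = Δφ/Δψ = 0.6889 → d_rh = R√(Δφ²+q²Δλ²) = 8219.5 km
Excess = (8219.5 − 7573.9) / 7573.9 = 645.6 / 7573.9 = 8.52% ≈ 8.5%

8.5%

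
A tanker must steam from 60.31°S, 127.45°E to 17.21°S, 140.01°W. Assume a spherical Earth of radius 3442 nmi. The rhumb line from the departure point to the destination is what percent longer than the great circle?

Great circle: σ = 1.3325 rad → d_gc = Rσ = 4586.4 nmi
Rhumb: Δφ = +0.7522, Δλ = +1.6151, Δψ = +1.0228, q = Δφ/Δψ = 0.7354 → d_rh = R√(Δφ²+q²Δλ²) = 4839.4 nmi
Excess = (4839.4 − 4586.4) / 4586.4 = 253.0 / 4586.4 = 5.52% ≈ 5.5%

5.5%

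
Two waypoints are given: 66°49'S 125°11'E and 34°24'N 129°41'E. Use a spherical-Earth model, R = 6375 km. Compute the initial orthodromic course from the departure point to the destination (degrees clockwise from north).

3.8°

N = sin Δλ·cos φ₂ = +0.0647;  D = cos φ₁ sin φ₂ − sin φ₁ cos φ₂ cos Δλ = +0.9786
initial course = atan2(N, D) = 3.78°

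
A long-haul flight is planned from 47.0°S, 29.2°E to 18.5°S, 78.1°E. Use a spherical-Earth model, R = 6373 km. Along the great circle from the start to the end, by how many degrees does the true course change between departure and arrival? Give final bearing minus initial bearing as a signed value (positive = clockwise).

-28.5°

At departure: θ₁ = atan2(sin Δλ cos φ₂, cos φ₁ sin φ₂ − sin φ₁ cos φ₂ cos Δλ) = 71.47°
At arrival: θ₂ = atan2(sin Δλ cos φ₁, −cos φ₂ sin φ₁ + sin φ₂ cos φ₁ cos Δλ) = 42.99°
Δθ = θ₂ − θ₁ = -28.5°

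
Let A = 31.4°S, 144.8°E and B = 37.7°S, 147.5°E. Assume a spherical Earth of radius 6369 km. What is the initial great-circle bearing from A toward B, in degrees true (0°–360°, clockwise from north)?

161.3°

N = sin Δλ·cos φ₂ = +0.0373;  D = cos φ₁ sin φ₂ − sin φ₁ cos φ₂ cos Δλ = -0.1102
initial course = atan2(N, D) = 161.31°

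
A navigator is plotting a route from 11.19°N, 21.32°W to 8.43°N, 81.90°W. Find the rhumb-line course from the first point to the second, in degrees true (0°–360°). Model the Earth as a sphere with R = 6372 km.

Meridional parts: M(φ₁)=+0.1966, M(φ₂)=+0.1477 → ΔM = -0.0489;  Δλ = -1.0573 rad
tan C = Δλ / ΔM = +21.6261 → C = 267.35°

267.4°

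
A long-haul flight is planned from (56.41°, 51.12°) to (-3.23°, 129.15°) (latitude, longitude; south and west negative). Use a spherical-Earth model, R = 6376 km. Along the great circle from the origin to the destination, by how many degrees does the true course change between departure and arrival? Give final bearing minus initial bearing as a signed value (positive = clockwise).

At departure: θ₁ = atan2(sin Δλ cos φ₂, cos φ₁ sin φ₂ − sin φ₁ cos φ₂ cos Δλ) = 101.78°
At arrival: θ₂ = atan2(sin Δλ cos φ₁, −cos φ₂ sin φ₁ + sin φ₂ cos φ₁ cos Δλ) = 147.15°
Δθ = θ₂ − θ₁ = +45.4°

+45.4°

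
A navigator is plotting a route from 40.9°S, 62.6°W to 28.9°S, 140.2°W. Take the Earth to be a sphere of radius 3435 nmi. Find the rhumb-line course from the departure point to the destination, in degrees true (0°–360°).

Δψ = ln[tan(π/4+φ₂/2)/tan(π/4+φ₁/2)] = +0.2563
Δλ = -1.3544 rad (taken the short way round)
course = atan2(Δλ, Δψ) = 280.72°

280.7°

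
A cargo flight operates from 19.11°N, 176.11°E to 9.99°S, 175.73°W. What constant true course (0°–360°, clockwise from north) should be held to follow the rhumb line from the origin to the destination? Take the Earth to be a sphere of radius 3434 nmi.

164.5°

Δψ = ln[tan(π/4+φ₂/2)/tan(π/4+φ₁/2)] = -0.5151
Δλ = +0.1424 rad (taken the short way round)
course = atan2(Δλ, Δψ) = 164.55°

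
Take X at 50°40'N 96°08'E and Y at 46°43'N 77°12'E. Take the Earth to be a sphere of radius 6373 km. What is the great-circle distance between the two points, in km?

1453 km

Haversine: a = sin²(Δφ/2)+cos φ₁ cos φ₂ sin²(Δλ/2) = 0.01294;  σ = 2·atan2(√a,√(1−a))
σ = 13.065° → d = Rσ = 6373·0.22803 = 1453 km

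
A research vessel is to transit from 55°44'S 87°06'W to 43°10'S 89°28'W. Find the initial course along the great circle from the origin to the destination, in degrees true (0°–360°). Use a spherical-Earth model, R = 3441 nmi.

352.1°

N = sin Δλ·cos φ₂ = -0.0301;  D = cos φ₁ sin φ₂ − sin φ₁ cos φ₂ cos Δλ = +0.2171
initial course = atan2(N, D) = 352.10°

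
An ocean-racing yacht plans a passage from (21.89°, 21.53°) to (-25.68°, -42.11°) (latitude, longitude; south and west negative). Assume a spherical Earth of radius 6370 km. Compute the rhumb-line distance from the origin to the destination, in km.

Δψ = ln[tan(π/4+φ₂/2)/tan(π/4+φ₁/2)] = -0.8557;  Δφ = -0.8303 rad,  Δλ = -1.1107 rad
q = Δφ/Δψ = 0.9703
d = R·√(Δφ² + q²Δλ²) = 6370·1.36041 = 8666 km

8666 km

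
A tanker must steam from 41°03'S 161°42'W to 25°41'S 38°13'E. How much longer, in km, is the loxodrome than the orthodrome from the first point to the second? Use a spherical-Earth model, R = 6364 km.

2563 km

Great circle: cos σ = sin φ₁ sin φ₂ + cos φ₁ cos φ₂ cos Δλ,  σ = 1.9330 rad → d_gc = 12301.8 km
Rhumb line: Δψ = +0.3229, q = Δφ/Δψ = 0.8305, d_rh = R√(Δφ²+q²Δλ²) = 14864.8 km
Excess = 14864.8 − 12301.8 = 2563.0 ≈ 2563 km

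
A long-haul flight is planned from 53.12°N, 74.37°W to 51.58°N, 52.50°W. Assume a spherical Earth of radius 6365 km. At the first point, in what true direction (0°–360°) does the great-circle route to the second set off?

θ = atan2( sin Δλ·cos φ₂ ,  cos φ₁ sin φ₂ − sin φ₁ cos φ₂ cos Δλ )
  = atan2(+0.2315, +0.0089) = 87.80°

87.8°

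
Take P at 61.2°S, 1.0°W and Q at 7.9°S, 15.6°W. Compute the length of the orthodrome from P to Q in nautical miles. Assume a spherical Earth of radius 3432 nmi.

3258 nmi

Haversine: a = sin²(Δφ/2)+cos φ₁ cos φ₂ sin²(Δλ/2) = 0.20889;  σ = 2·atan2(√a,√(1−a))
σ = 54.393° → d = Rσ = 3432·0.94934 = 3258 nmi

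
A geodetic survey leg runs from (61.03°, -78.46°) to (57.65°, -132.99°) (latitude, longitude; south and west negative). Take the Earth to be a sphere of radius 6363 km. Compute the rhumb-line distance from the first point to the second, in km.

Rhumb course C = atan2(Δλ, Δψ) with Δψ = ln[tan(π/4+φ₂/2)/tan(π/4+φ₁/2)] = -0.1158, Δλ = -0.9517 → C = 263.06°
d = R·|Δφ| / |cos C| = 6363·0.05899 / 0.12078 = 3108 km

3108 km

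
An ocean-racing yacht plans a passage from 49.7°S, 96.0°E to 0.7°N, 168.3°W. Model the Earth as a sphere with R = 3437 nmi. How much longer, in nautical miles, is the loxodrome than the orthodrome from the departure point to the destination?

171 nmi

Great circle: cos σ = sin φ₁ sin φ₂ + cos φ₁ cos φ₂ cos Δλ,  σ = 1.6444 rad → d_gc = 5651.9 nmi
Rhumb line: Δψ = +1.0148, q = Δφ/Δψ = 0.8668, d_rh = R√(Δφ²+q²Δλ²) = 5822.7 nmi
Excess = 5822.7 − 5651.9 = 170.8 ≈ 171 nmi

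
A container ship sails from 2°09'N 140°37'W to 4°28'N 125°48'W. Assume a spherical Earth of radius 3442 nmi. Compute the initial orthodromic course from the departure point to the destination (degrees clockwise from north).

N = sin Δλ·cos φ₂ = +0.2550;  D = cos φ₁ sin φ₂ − sin φ₁ cos φ₂ cos Δλ = +0.0417
initial course = atan2(N, D) = 80.72°

80.7°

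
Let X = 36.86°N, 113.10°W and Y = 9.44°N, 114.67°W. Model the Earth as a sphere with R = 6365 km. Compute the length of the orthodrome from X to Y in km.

3050 km

Haversine: a = sin²(Δφ/2)+cos φ₁ cos φ₂ sin²(Δλ/2) = 0.05632;  σ = 2·atan2(√a,√(1−a))
σ = 27.457° → d = Rσ = 6365·0.47921 = 3050 km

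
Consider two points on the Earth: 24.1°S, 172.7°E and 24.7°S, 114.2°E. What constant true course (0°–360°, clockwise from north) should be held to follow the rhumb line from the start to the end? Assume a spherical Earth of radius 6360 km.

269.4°

Δψ = ln[tan(π/4+φ₂/2)/tan(π/4+φ₁/2)] = -0.0115
Δλ = -1.0210 rad (taken the short way round)
course = atan2(Δλ, Δψ) = 269.35°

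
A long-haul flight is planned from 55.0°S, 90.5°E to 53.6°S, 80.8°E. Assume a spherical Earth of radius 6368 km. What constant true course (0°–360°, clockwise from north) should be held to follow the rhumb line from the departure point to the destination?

283.9°

Δψ = ln[tan(π/4+φ₂/2)/tan(π/4+φ₁/2)] = +0.0419
Δλ = -0.1693 rad (taken the short way round)
course = atan2(Δλ, Δψ) = 283.89°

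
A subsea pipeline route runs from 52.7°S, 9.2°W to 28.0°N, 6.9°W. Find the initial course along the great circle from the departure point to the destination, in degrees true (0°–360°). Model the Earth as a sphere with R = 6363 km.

2.1°

θ = atan2( sin Δλ·cos φ₂ ,  cos φ₁ sin φ₂ − sin φ₁ cos φ₂ cos Δλ )
  = atan2(+0.0354, +0.9863) = 2.06°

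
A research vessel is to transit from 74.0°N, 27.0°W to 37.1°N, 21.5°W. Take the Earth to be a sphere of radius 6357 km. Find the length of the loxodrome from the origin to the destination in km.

Δψ = ln[tan(π/4+φ₂/2)/tan(π/4+φ₁/2)] = -1.2641;  Δφ = -0.6440 rad,  Δλ = +0.0960 rad
q = Δφ/Δψ = 0.5095
d = R·√(Δφ² + q²Δλ²) = 6357·0.64588 = 4106 km

4106 km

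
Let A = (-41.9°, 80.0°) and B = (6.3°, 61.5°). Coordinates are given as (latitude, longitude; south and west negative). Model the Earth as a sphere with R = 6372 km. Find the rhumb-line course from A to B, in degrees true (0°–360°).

Δψ = ln[tan(π/4+φ₂/2)/tan(π/4+φ₁/2)] = +0.9170
Δλ = -0.3229 rad (taken the short way round)
course = atan2(Δλ, Δψ) = 340.60°

340.6°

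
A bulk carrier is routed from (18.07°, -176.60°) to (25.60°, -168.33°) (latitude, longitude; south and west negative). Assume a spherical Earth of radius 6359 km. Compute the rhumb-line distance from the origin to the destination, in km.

1193 km

Rhumb course C = atan2(Δλ, Δψ) with Δψ = ln[tan(π/4+φ₂/2)/tan(π/4+φ₁/2)] = +0.1417, Δλ = +0.1443 → C = 45.53°
d = R·|Δφ| / |cos C| = 6359·0.13142 / 0.70059 = 1193 km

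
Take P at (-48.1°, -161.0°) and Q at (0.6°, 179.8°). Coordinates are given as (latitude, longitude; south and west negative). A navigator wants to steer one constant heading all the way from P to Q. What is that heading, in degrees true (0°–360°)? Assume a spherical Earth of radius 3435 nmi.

Meridional parts: M(φ₁)=-0.9601, M(φ₂)=+0.0105 → ΔM = +0.9705;  Δλ = -0.3351 rad
tan C = Δλ / ΔM = -0.3453 → C = 340.95°

341.0°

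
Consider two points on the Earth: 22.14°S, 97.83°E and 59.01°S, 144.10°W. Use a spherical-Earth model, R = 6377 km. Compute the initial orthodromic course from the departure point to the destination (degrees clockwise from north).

152.8°

N = sin Δλ·cos φ₂ = +0.4543;  D = cos φ₁ sin φ₂ − sin φ₁ cos φ₂ cos Δλ = -0.8854
initial course = atan2(N, D) = 152.84°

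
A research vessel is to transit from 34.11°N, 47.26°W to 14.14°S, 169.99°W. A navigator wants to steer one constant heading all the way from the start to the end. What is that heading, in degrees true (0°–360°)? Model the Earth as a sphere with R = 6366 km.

247.6°

Δψ = ln[tan(π/4+φ₂/2)/tan(π/4+φ₁/2)] = -0.8833
Δλ = -2.1420 rad (taken the short way round)
course = atan2(Δλ, Δψ) = 247.59°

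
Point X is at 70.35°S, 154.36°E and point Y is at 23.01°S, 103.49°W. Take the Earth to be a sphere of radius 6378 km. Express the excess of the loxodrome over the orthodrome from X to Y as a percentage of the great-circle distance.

8.9%

Great circle: σ = 1.2630 rad → d_gc = Rσ = 8055.3 km
Rhumb: Δφ = +0.8262, Δλ = +1.7829, Δψ = +1.3406, q = Δφ/Δψ = 0.6163 → d_rh = R√(Δφ²+q²Δλ²) = 8768.5 km
Excess = (8768.5 − 8055.3) / 8055.3 = 713.2 / 8055.3 = 8.854% ≈ 8.9%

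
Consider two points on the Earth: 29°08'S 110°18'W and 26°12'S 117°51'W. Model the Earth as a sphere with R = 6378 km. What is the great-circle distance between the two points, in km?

813 km

cos σ = sin φ₁ sin φ₂ + cos φ₁ cos φ₂ cos Δλ
      = sin(-29.13°)sin(-26.20°) + cos(-29.13°)cos(-26.20°)cos(-7.55°) = 0.9919
σ = 7.300° → d = Rσ = 6378·0.12740 = 813 km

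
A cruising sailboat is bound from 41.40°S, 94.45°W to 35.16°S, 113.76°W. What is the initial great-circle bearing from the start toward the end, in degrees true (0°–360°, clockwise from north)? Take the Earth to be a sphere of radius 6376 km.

N = sin Δλ·cos φ₂ = -0.2703;  D = cos φ₁ sin φ₂ − sin φ₁ cos φ₂ cos Δλ = +0.0783
initial course = atan2(N, D) = 286.15°

286.1°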